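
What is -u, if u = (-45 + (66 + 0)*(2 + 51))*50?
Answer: -172650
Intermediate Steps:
u = 172650 (u = (-45 + 66*53)*50 = (-45 + 3498)*50 = 3453*50 = 172650)
-u = -1*172650 = -172650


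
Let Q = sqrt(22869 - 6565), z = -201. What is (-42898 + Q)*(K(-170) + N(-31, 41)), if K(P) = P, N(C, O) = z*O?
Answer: 360815078 - 33644*sqrt(1019) ≈ 3.5974e+8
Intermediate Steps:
Q = 4*sqrt(1019) (Q = sqrt(16304) = 4*sqrt(1019) ≈ 127.69)
N(C, O) = -201*O
(-42898 + Q)*(K(-170) + N(-31, 41)) = (-42898 + 4*sqrt(1019))*(-170 - 201*41) = (-42898 + 4*sqrt(1019))*(-170 - 8241) = (-42898 + 4*sqrt(1019))*(-8411) = 360815078 - 33644*sqrt(1019)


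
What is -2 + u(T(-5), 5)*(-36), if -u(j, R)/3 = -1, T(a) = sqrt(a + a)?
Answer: -110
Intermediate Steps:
T(a) = sqrt(2)*sqrt(a) (T(a) = sqrt(2*a) = sqrt(2)*sqrt(a))
u(j, R) = 3 (u(j, R) = -3*(-1) = 3)
-2 + u(T(-5), 5)*(-36) = -2 + 3*(-36) = -2 - 108 = -110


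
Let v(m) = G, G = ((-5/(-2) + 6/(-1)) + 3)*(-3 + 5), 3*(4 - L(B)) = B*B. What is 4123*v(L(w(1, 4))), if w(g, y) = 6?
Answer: -4123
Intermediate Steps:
L(B) = 4 - B²/3 (L(B) = 4 - B*B/3 = 4 - B²/3)
G = -1 (G = ((-5*(-½) + 6*(-1)) + 3)*2 = ((5/2 - 6) + 3)*2 = (-7/2 + 3)*2 = -½*2 = -1)
v(m) = -1
4123*v(L(w(1, 4))) = 4123*(-1) = -4123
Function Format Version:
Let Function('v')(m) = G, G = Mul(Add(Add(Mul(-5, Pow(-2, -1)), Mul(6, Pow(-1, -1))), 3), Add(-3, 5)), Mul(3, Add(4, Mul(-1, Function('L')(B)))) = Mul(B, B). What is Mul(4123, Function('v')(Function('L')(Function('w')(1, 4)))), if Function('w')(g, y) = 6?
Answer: -4123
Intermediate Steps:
Function('L')(B) = Add(4, Mul(Rational(-1, 3), Pow(B, 2))) (Function('L')(B) = Add(4, Mul(Rational(-1, 3), Mul(B, B))) = Add(4, Mul(Rational(-1, 3), Pow(B, 2))))
G = -1 (G = Mul(Add(Add(Mul(-5, Rational(-1, 2)), Mul(6, -1)), 3), 2) = Mul(Add(Add(Rational(5, 2), -6), 3), 2) = Mul(Add(Rational(-7, 2), 3), 2) = Mul(Rational(-1, 2), 2) = -1)
Function('v')(m) = -1
Mul(4123, Function('v')(Function('L')(Function('w')(1, 4)))) = Mul(4123, -1) = -4123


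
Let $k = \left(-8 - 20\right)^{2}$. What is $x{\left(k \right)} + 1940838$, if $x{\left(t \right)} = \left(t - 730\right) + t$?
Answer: $1941676$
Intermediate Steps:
$k = 784$ ($k = \left(-28\right)^{2} = 784$)
$x{\left(t \right)} = -730 + 2 t$ ($x{\left(t \right)} = \left(-730 + t\right) + t = -730 + 2 t$)
$x{\left(k \right)} + 1940838 = \left(-730 + 2 \cdot 784\right) + 1940838 = \left(-730 + 1568\right) + 1940838 = 838 + 1940838 = 1941676$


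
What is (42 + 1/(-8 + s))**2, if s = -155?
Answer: 46854025/26569 ≈ 1763.5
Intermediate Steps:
(42 + 1/(-8 + s))**2 = (42 + 1/(-8 - 155))**2 = (42 + 1/(-163))**2 = (42 - 1/163)**2 = (6845/163)**2 = 46854025/26569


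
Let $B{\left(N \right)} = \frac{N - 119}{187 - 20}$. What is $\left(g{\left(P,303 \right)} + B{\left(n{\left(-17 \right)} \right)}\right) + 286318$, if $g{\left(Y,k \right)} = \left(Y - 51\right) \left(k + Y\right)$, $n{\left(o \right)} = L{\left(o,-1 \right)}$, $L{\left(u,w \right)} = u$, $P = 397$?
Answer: $\frac{88262370}{167} \approx 5.2852 \cdot 10^{5}$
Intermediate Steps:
$n{\left(o \right)} = o$
$g{\left(Y,k \right)} = \left(-51 + Y\right) \left(Y + k\right)$
$B{\left(N \right)} = - \frac{119}{167} + \frac{N}{167}$ ($B{\left(N \right)} = \frac{-119 + N}{167} = \left(-119 + N\right) \frac{1}{167} = - \frac{119}{167} + \frac{N}{167}$)
$\left(g{\left(P,303 \right)} + B{\left(n{\left(-17 \right)} \right)}\right) + 286318 = \left(\left(397^{2} - 20247 - 15453 + 397 \cdot 303\right) + \left(- \frac{119}{167} + \frac{1}{167} \left(-17\right)\right)\right) + 286318 = \left(\left(157609 - 20247 - 15453 + 120291\right) - \frac{136}{167}\right) + 286318 = \left(242200 - \frac{136}{167}\right) + 286318 = \frac{40447264}{167} + 286318 = \frac{88262370}{167}$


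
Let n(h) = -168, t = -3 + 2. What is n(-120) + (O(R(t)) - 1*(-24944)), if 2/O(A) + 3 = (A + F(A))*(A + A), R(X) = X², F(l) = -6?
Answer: 322086/13 ≈ 24776.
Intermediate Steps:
t = -1
O(A) = 2/(-3 + 2*A*(-6 + A)) (O(A) = 2/(-3 + (A - 6)*(A + A)) = 2/(-3 + (-6 + A)*(2*A)) = 2/(-3 + 2*A*(-6 + A)))
n(-120) + (O(R(t)) - 1*(-24944)) = -168 + (2/(-3 - 12*(-1)² + 2*((-1)²)²) - 1*(-24944)) = -168 + (2/(-3 - 12*1 + 2*1²) + 24944) = -168 + (2/(-3 - 12 + 2*1) + 24944) = -168 + (2/(-3 - 12 + 2) + 24944) = -168 + (2/(-13) + 24944) = -168 + (2*(-1/13) + 24944) = -168 + (-2/13 + 24944) = -168 + 324270/13 = 322086/13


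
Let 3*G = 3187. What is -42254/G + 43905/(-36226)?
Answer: -4732005447/115452262 ≈ -40.987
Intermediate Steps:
G = 3187/3 (G = (⅓)*3187 = 3187/3 ≈ 1062.3)
-42254/G + 43905/(-36226) = -42254/3187/3 + 43905/(-36226) = -42254*3/3187 + 43905*(-1/36226) = -126762/3187 - 43905/36226 = -4732005447/115452262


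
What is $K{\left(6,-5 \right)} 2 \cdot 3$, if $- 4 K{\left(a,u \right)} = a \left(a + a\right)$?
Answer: $-108$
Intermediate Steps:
$K{\left(a,u \right)} = - \frac{a^{2}}{2}$ ($K{\left(a,u \right)} = - \frac{a \left(a + a\right)}{4} = - \frac{a 2 a}{4} = - \frac{2 a^{2}}{4} = - \frac{a^{2}}{2}$)
$K{\left(6,-5 \right)} 2 \cdot 3 = - \frac{6^{2}}{2} \cdot 2 \cdot 3 = \left(- \frac{1}{2}\right) 36 \cdot 2 \cdot 3 = \left(-18\right) 2 \cdot 3 = \left(-36\right) 3 = -108$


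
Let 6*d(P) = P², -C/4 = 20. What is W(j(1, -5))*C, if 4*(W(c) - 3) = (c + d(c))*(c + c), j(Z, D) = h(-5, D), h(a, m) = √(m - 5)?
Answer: 160 + 200*I*√10/3 ≈ 160.0 + 210.82*I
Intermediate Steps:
h(a, m) = √(-5 + m)
j(Z, D) = √(-5 + D)
C = -80 (C = -4*20 = -80)
d(P) = P²/6
W(c) = 3 + c*(c + c²/6)/2 (W(c) = 3 + ((c + c²/6)*(c + c))/4 = 3 + ((c + c²/6)*(2*c))/4 = 3 + (2*c*(c + c²/6))/4 = 3 + c*(c + c²/6)/2)
W(j(1, -5))*C = (3 + (√(-5 - 5))²/2 + (√(-5 - 5))³/12)*(-80) = (3 + (√(-10))²/2 + (√(-10))³/12)*(-80) = (3 + (I*√10)²/2 + (I*√10)³/12)*(-80) = (3 + (½)*(-10) + (-10*I*√10)/12)*(-80) = (3 - 5 - 5*I*√10/6)*(-80) = (-2 - 5*I*√10/6)*(-80) = 160 + 200*I*√10/3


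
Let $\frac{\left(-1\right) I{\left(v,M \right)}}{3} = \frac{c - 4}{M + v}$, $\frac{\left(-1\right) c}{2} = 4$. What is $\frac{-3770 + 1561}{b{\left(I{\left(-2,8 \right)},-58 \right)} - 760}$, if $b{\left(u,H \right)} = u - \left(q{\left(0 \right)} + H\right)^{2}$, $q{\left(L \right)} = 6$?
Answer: $\frac{2209}{3458} \approx 0.63881$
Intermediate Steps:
$c = -8$ ($c = \left(-2\right) 4 = -8$)
$I{\left(v,M \right)} = \frac{36}{M + v}$ ($I{\left(v,M \right)} = - 3 \frac{-8 - 4}{M + v} = - 3 \left(- \frac{12}{M + v}\right) = \frac{36}{M + v}$)
$b{\left(u,H \right)} = u - \left(6 + H\right)^{2}$
$\frac{-3770 + 1561}{b{\left(I{\left(-2,8 \right)},-58 \right)} - 760} = \frac{-3770 + 1561}{\left(\frac{36}{8 - 2} - \left(6 - 58\right)^{2}\right) - 760} = - \frac{2209}{\left(\frac{36}{6} - \left(-52\right)^{2}\right) - 760} = - \frac{2209}{\left(36 \cdot \frac{1}{6} - 2704\right) - 760} = - \frac{2209}{\left(6 - 2704\right) - 760} = - \frac{2209}{-2698 - 760} = - \frac{2209}{-3458} = \left(-2209\right) \left(- \frac{1}{3458}\right) = \frac{2209}{3458}$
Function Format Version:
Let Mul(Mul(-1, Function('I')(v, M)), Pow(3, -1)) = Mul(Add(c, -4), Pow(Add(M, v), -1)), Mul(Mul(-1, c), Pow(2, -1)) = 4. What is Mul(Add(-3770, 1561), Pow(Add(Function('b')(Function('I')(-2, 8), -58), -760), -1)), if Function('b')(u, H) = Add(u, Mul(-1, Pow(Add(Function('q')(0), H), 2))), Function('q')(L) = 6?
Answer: Rational(2209, 3458) ≈ 0.63881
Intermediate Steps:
c = -8 (c = Mul(-2, 4) = -8)
Function('I')(v, M) = Mul(36, Pow(Add(M, v), -1)) (Function('I')(v, M) = Mul(-3, Mul(Add(-8, -4), Pow(Add(M, v), -1))) = Mul(-3, Mul(-12, Pow(Add(M, v), -1))) = Mul(36, Pow(Add(M, v), -1)))
Function('b')(u, H) = Add(u, Mul(-1, Pow(Add(6, H), 2)))
Mul(Add(-3770, 1561), Pow(Add(Function('b')(Function('I')(-2, 8), -58), -760), -1)) = Mul(Add(-3770, 1561), Pow(Add(Add(Mul(36, Pow(Add(8, -2), -1)), Mul(-1, Pow(Add(6, -58), 2))), -760), -1)) = Mul(-2209, Pow(Add(Add(Mul(36, Pow(6, -1)), Mul(-1, Pow(-52, 2))), -760), -1)) = Mul(-2209, Pow(Add(Add(Mul(36, Rational(1, 6)), Mul(-1, 2704)), -760), -1)) = Mul(-2209, Pow(Add(Add(6, -2704), -760), -1)) = Mul(-2209, Pow(Add(-2698, -760), -1)) = Mul(-2209, Pow(-3458, -1)) = Mul(-2209, Rational(-1, 3458)) = Rational(2209, 3458)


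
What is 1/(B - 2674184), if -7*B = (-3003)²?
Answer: -1/3962471 ≈ -2.5237e-7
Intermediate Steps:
B = -1288287 (B = -⅐*(-3003)² = -⅐*9018009 = -1288287)
1/(B - 2674184) = 1/(-1288287 - 2674184) = 1/(-3962471) = -1/3962471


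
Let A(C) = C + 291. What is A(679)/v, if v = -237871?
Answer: -970/237871 ≈ -0.0040778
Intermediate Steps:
A(C) = 291 + C
A(679)/v = (291 + 679)/(-237871) = 970*(-1/237871) = -970/237871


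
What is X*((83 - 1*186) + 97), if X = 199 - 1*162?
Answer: -222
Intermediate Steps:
X = 37 (X = 199 - 162 = 37)
X*((83 - 1*186) + 97) = 37*((83 - 1*186) + 97) = 37*((83 - 186) + 97) = 37*(-103 + 97) = 37*(-6) = -222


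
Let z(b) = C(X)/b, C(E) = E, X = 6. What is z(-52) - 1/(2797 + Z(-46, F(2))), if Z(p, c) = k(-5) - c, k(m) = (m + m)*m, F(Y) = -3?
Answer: -2144/18525 ≈ -0.11574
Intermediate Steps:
k(m) = 2*m**2 (k(m) = (2*m)*m = 2*m**2)
Z(p, c) = 50 - c (Z(p, c) = 2*(-5)**2 - c = 2*25 - c = 50 - c)
z(b) = 6/b
z(-52) - 1/(2797 + Z(-46, F(2))) = 6/(-52) - 1/(2797 + (50 - 1*(-3))) = 6*(-1/52) - 1/(2797 + (50 + 3)) = -3/26 - 1/(2797 + 53) = -3/26 - 1/2850 = -2144/18525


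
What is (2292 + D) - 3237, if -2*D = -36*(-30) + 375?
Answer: -3345/2 ≈ -1672.5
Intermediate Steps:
D = -1455/2 (D = -(-36*(-30) + 375)/2 = -(1080 + 375)/2 = -½*1455 = -1455/2 ≈ -727.50)
(2292 + D) - 3237 = (2292 - 1455/2) - 3237 = 3129/2 - 3237 = -3345/2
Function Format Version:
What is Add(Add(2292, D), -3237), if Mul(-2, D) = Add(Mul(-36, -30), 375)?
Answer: Rational(-3345, 2) ≈ -1672.5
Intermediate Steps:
D = Rational(-1455, 2) (D = Mul(Rational(-1, 2), Add(Mul(-36, -30), 375)) = Mul(Rational(-1, 2), Add(1080, 375)) = Mul(Rational(-1, 2), 1455) = Rational(-1455, 2) ≈ -727.50)
Add(Add(2292, D), -3237) = Add(Add(2292, Rational(-1455, 2)), -3237) = Add(Rational(3129, 2), -3237) = Rational(-3345, 2)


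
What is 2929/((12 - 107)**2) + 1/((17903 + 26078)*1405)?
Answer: 36198519874/111536915525 ≈ 0.32454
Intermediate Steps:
2929/((12 - 107)**2) + 1/((17903 + 26078)*1405) = 2929/((-95)**2) + (1/1405)/43981 = 2929/9025 + (1/43981)*(1/1405) = 2929*(1/9025) + 1/61793305 = 2929/9025 + 1/61793305 = 36198519874/111536915525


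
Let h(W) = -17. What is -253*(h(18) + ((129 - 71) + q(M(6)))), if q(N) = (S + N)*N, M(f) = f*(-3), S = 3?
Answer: -78683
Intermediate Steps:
M(f) = -3*f
q(N) = N*(3 + N) (q(N) = (3 + N)*N = N*(3 + N))
-253*(h(18) + ((129 - 71) + q(M(6)))) = -253*(-17 + ((129 - 71) + (-3*6)*(3 - 3*6))) = -253*(-17 + (58 - 18*(3 - 18))) = -253*(-17 + (58 - 18*(-15))) = -253*(-17 + (58 + 270)) = -253*(-17 + 328) = -253*311 = -78683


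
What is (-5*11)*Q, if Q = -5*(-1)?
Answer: -275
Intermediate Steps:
Q = 5
(-5*11)*Q = -5*11*5 = -55*5 = -275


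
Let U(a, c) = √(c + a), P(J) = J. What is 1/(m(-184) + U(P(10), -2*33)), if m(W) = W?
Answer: -23/4239 - I*√14/16956 ≈ -0.0054258 - 0.00022067*I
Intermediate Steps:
U(a, c) = √(a + c)
1/(m(-184) + U(P(10), -2*33)) = 1/(-184 + √(10 - 2*33)) = 1/(-184 + √(10 - 66)) = 1/(-184 + √(-56)) = 1/(-184 + 2*I*√14)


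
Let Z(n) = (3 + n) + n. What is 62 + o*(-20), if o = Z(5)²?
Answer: -3318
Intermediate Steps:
Z(n) = 3 + 2*n
o = 169 (o = (3 + 2*5)² = (3 + 10)² = 13² = 169)
62 + o*(-20) = 62 + 169*(-20) = 62 - 3380 = -3318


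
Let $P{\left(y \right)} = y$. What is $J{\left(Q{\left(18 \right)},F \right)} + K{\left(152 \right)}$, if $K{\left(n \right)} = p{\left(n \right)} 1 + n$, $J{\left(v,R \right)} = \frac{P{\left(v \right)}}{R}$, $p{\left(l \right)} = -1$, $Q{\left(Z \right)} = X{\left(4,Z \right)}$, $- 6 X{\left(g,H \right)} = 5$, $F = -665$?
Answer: $\frac{120499}{798} \approx 151.0$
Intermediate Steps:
$X{\left(g,H \right)} = - \frac{5}{6}$ ($X{\left(g,H \right)} = \left(- \frac{1}{6}\right) 5 = - \frac{5}{6}$)
$Q{\left(Z \right)} = - \frac{5}{6}$
$J{\left(v,R \right)} = \frac{v}{R}$
$K{\left(n \right)} = -1 + n$ ($K{\left(n \right)} = \left(-1\right) 1 + n = -1 + n$)
$J{\left(Q{\left(18 \right)},F \right)} + K{\left(152 \right)} = - \frac{5}{6 \left(-665\right)} + \left(-1 + 152\right) = \left(- \frac{5}{6}\right) \left(- \frac{1}{665}\right) + 151 = \frac{1}{798} + 151 = \frac{120499}{798}$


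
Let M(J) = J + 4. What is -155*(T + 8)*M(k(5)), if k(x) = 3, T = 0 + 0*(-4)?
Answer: -8680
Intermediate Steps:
T = 0 (T = 0 + 0 = 0)
M(J) = 4 + J
-155*(T + 8)*M(k(5)) = -155*(0 + 8)*(4 + 3) = -1240*7 = -155*56 = -8680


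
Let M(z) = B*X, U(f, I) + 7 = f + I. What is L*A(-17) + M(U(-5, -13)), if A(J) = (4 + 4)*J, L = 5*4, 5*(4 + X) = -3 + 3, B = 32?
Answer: -2848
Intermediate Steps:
X = -4 (X = -4 + (-3 + 3)/5 = -4 + (⅕)*0 = -4 + 0 = -4)
L = 20
U(f, I) = -7 + I + f (U(f, I) = -7 + (f + I) = -7 + (I + f) = -7 + I + f)
M(z) = -128 (M(z) = 32*(-4) = -128)
A(J) = 8*J
L*A(-17) + M(U(-5, -13)) = 20*(8*(-17)) - 128 = 20*(-136) - 128 = -2720 - 128 = -2848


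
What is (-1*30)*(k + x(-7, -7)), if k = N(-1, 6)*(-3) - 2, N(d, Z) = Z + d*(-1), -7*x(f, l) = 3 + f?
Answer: 4710/7 ≈ 672.86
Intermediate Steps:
x(f, l) = -3/7 - f/7 (x(f, l) = -(3 + f)/7 = -3/7 - f/7)
N(d, Z) = Z - d
k = -23 (k = (6 - 1*(-1))*(-3) - 2 = (6 + 1)*(-3) - 2 = 7*(-3) - 2 = -21 - 2 = -23)
(-1*30)*(k + x(-7, -7)) = (-1*30)*(-23 + (-3/7 - ⅐*(-7))) = -30*(-23 + (-3/7 + 1)) = -30*(-23 + 4/7) = -30*(-157/7) = 4710/7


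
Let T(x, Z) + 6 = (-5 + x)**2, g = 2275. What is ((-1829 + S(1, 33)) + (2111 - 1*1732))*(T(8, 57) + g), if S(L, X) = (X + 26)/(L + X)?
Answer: -3299147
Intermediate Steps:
S(L, X) = (26 + X)/(L + X)
T(x, Z) = -6 + (-5 + x)**2
((-1829 + S(1, 33)) + (2111 - 1*1732))*(T(8, 57) + g) = ((-1829 + (26 + 33)/(1 + 33)) + (2111 - 1*1732))*((-6 + (-5 + 8)**2) + 2275) = ((-1829 + 59/34) + (2111 - 1732))*((-6 + 3**2) + 2275) = ((-1829 + (1/34)*59) + 379)*((-6 + 9) + 2275) = ((-1829 + 59/34) + 379)*(3 + 2275) = (-62127/34 + 379)*2278 = -49241/34*2278 = -3299147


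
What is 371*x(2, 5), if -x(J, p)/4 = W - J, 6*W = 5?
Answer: 5194/3 ≈ 1731.3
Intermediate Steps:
W = ⅚ (W = (⅙)*5 = ⅚ ≈ 0.83333)
x(J, p) = -10/3 + 4*J (x(J, p) = -4*(⅚ - J) = -10/3 + 4*J)
371*x(2, 5) = 371*(-10/3 + 4*2) = 371*(-10/3 + 8) = 371*(14/3) = 5194/3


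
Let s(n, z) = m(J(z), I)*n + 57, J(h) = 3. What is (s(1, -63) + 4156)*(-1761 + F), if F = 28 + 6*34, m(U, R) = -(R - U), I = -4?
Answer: -6452380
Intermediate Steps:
m(U, R) = U - R
F = 232 (F = 28 + 204 = 232)
s(n, z) = 57 + 7*n (s(n, z) = (3 - 1*(-4))*n + 57 = (3 + 4)*n + 57 = 7*n + 57 = 57 + 7*n)
(s(1, -63) + 4156)*(-1761 + F) = ((57 + 7*1) + 4156)*(-1761 + 232) = ((57 + 7) + 4156)*(-1529) = (64 + 4156)*(-1529) = 4220*(-1529) = -6452380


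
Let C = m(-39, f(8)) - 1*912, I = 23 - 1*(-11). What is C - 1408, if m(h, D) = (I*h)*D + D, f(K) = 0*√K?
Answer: -2320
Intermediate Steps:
I = 34 (I = 23 + 11 = 34)
f(K) = 0
m(h, D) = D + 34*D*h (m(h, D) = (34*h)*D + D = 34*D*h + D = D + 34*D*h)
C = -912 (C = 0*(1 + 34*(-39)) - 1*912 = 0*(1 - 1326) - 912 = 0*(-1325) - 912 = 0 - 912 = -912)
C - 1408 = -912 - 1408 = -2320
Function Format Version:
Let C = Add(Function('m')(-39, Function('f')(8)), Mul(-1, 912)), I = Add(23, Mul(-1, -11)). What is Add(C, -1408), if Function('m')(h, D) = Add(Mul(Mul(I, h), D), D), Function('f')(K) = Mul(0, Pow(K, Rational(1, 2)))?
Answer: -2320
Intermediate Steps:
I = 34 (I = Add(23, 11) = 34)
Function('f')(K) = 0
Function('m')(h, D) = Add(D, Mul(34, D, h)) (Function('m')(h, D) = Add(Mul(Mul(34, h), D), D) = Add(Mul(34, D, h), D) = Add(D, Mul(34, D, h)))
C = -912 (C = Add(Mul(0, Add(1, Mul(34, -39))), Mul(-1, 912)) = Add(Mul(0, Add(1, -1326)), -912) = Add(Mul(0, -1325), -912) = Add(0, -912) = -912)
Add(C, -1408) = Add(-912, -1408) = -2320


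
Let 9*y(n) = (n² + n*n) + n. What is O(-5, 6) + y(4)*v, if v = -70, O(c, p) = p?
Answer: -274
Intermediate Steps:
y(n) = n/9 + 2*n²/9 (y(n) = ((n² + n*n) + n)/9 = ((n² + n²) + n)/9 = (2*n² + n)/9 = (n + 2*n²)/9 = n/9 + 2*n²/9)
O(-5, 6) + y(4)*v = 6 + ((⅑)*4*(1 + 2*4))*(-70) = 6 + ((⅑)*4*(1 + 8))*(-70) = 6 + ((⅑)*4*9)*(-70) = 6 + 4*(-70) = 6 - 280 = -274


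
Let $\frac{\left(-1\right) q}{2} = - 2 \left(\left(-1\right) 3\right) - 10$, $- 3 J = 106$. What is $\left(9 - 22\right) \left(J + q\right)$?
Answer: $\frac{1066}{3} \approx 355.33$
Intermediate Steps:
$J = - \frac{106}{3}$ ($J = \left(- \frac{1}{3}\right) 106 = - \frac{106}{3} \approx -35.333$)
$q = 8$ ($q = - 2 \left(- 2 \left(\left(-1\right) 3\right) - 10\right) = - 2 \left(\left(-2\right) \left(-3\right) - 10\right) = - 2 \left(6 - 10\right) = \left(-2\right) \left(-4\right) = 8$)
$\left(9 - 22\right) \left(J + q\right) = \left(9 - 22\right) \left(- \frac{106}{3} + 8\right) = \left(9 - 22\right) \left(- \frac{82}{3}\right) = \left(-13\right) \left(- \frac{82}{3}\right) = \frac{1066}{3}$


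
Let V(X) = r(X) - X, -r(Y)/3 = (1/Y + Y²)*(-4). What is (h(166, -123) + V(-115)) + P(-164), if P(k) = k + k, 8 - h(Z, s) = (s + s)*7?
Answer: 18424943/115 ≈ 1.6022e+5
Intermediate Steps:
h(Z, s) = 8 - 14*s (h(Z, s) = 8 - (s + s)*7 = 8 - 2*s*7 = 8 - 14*s)
r(Y) = 12/Y + 12*Y² (r(Y) = -3*(1/Y + Y²)*(-4) = -3*(-4/Y - 4*Y²) = 12/Y + 12*Y²)
P(k) = 2*k
V(X) = -X + 12*(1 + X³)/X (V(X) = 12*(1 + X³)/X - X = -X + 12*(1 + X³)/X)
(h(166, -123) + V(-115)) + P(-164) = ((8 - 14*(-123)) + (-1*(-115) + 12/(-115) + 12*(-115)²)) + 2*(-164) = ((8 + 1722) + (115 + 12*(-1/115) + 12*13225)) - 328 = (1730 + (115 - 12/115 + 158700)) - 328 = (1730 + 18263713/115) - 328 = 18462663/115 - 328 = 18424943/115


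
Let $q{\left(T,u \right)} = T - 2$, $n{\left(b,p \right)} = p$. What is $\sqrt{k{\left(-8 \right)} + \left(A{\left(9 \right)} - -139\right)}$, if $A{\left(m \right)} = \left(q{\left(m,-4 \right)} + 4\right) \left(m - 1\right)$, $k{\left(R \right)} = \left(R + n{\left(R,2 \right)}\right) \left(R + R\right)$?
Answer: $\sqrt{323} \approx 17.972$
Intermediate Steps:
$q{\left(T,u \right)} = -2 + T$
$k{\left(R \right)} = 2 R \left(2 + R\right)$ ($k{\left(R \right)} = \left(R + 2\right) \left(R + R\right) = \left(2 + R\right) 2 R = 2 R \left(2 + R\right)$)
$A{\left(m \right)} = \left(-1 + m\right) \left(2 + m\right)$ ($A{\left(m \right)} = \left(\left(-2 + m\right) + 4\right) \left(m - 1\right) = \left(2 + m\right) \left(-1 + m\right) = \left(-1 + m\right) \left(2 + m\right)$)
$\sqrt{k{\left(-8 \right)} + \left(A{\left(9 \right)} - -139\right)} = \sqrt{2 \left(-8\right) \left(2 - 8\right) + \left(\left(-2 + 9 + 9^{2}\right) - -139\right)} = \sqrt{2 \left(-8\right) \left(-6\right) + \left(\left(-2 + 9 + 81\right) + 139\right)} = \sqrt{96 + \left(88 + 139\right)} = \sqrt{96 + 227} = \sqrt{323}$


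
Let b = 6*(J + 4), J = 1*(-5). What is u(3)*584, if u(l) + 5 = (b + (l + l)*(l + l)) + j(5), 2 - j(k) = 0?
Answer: 15768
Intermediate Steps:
J = -5
j(k) = 2 (j(k) = 2 - 1*0 = 2 + 0 = 2)
b = -6 (b = 6*(-5 + 4) = 6*(-1) = -6)
u(l) = -9 + 4*l² (u(l) = -5 + ((-6 + (l + l)*(l + l)) + 2) = -5 + ((-6 + (2*l)*(2*l)) + 2) = -5 + ((-6 + 4*l²) + 2) = -5 + (-4 + 4*l²) = -9 + 4*l²)
u(3)*584 = (-9 + 4*3²)*584 = (-9 + 4*9)*584 = (-9 + 36)*584 = 27*584 = 15768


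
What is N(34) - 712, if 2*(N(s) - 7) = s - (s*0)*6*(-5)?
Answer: -688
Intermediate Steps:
N(s) = 7 + s/2 (N(s) = 7 + (s - (s*0)*6*(-5))/2 = 7 + (s - 0*6*(-5))/2 = 7 + (s - 0*(-5))/2 = 7 + (s - 1*0)/2 = 7 + (s + 0)/2 = 7 + s/2)
N(34) - 712 = (7 + (½)*34) - 712 = (7 + 17) - 712 = 24 - 712 = -688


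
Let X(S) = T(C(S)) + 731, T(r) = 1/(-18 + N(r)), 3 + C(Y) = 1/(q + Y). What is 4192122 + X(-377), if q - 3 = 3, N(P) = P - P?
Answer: 75471353/18 ≈ 4.1929e+6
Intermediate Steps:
N(P) = 0
q = 6 (q = 3 + 3 = 6)
C(Y) = -3 + 1/(6 + Y)
T(r) = -1/18 (T(r) = 1/(-18 + 0) = 1/(-18) = -1/18)
X(S) = 13157/18 (X(S) = -1/18 + 731 = 13157/18)
4192122 + X(-377) = 4192122 + 13157/18 = 75471353/18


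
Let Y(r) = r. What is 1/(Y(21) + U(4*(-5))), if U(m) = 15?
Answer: 1/36 ≈ 0.027778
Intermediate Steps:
1/(Y(21) + U(4*(-5))) = 1/(21 + 15) = 1/36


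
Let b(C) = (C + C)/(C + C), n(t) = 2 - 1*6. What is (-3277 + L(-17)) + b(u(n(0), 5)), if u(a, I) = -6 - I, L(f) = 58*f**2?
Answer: 13486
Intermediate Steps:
n(t) = -4 (n(t) = 2 - 6 = -4)
b(C) = 1 (b(C) = (2*C)/((2*C)) = (2*C)*(1/(2*C)) = 1)
(-3277 + L(-17)) + b(u(n(0), 5)) = (-3277 + 58*(-17)**2) + 1 = (-3277 + 58*289) + 1 = (-3277 + 16762) + 1 = 13485 + 1 = 13486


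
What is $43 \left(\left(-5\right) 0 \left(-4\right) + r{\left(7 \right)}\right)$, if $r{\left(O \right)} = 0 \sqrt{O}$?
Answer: $0$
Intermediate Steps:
$r{\left(O \right)} = 0$
$43 \left(\left(-5\right) 0 \left(-4\right) + r{\left(7 \right)}\right) = 43 \left(\left(-5\right) 0 \left(-4\right) + 0\right) = 43 \left(0 \left(-4\right) + 0\right) = 43 \left(0 + 0\right) = 43 \cdot 0 = 0$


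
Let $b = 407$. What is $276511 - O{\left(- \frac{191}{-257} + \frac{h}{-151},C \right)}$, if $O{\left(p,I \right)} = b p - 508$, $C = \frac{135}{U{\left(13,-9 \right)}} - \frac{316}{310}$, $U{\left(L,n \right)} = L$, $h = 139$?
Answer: $\frac{10753077307}{38807} \approx 2.7709 \cdot 10^{5}$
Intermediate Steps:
$C = \frac{18871}{2015}$ ($C = \frac{135}{13} - \frac{316}{310} = 135 \cdot \frac{1}{13} - \frac{158}{155} = \frac{135}{13} - \frac{158}{155} = \frac{18871}{2015} \approx 9.3653$)
$O{\left(p,I \right)} = -508 + 407 p$ ($O{\left(p,I \right)} = 407 p - 508 = -508 + 407 p$)
$276511 - O{\left(- \frac{191}{-257} + \frac{h}{-151},C \right)} = 276511 - \left(-508 + 407 \left(- \frac{191}{-257} + \frac{139}{-151}\right)\right) = 276511 - \left(-508 + 407 \left(\left(-191\right) \left(- \frac{1}{257}\right) + 139 \left(- \frac{1}{151}\right)\right)\right) = 276511 - \left(-508 + 407 \left(\frac{191}{257} - \frac{139}{151}\right)\right) = 276511 - \left(-508 + 407 \left(- \frac{6882}{38807}\right)\right) = 276511 - \left(-508 - \frac{2800974}{38807}\right) = 276511 - - \frac{22514930}{38807} = 276511 + \frac{22514930}{38807} = \frac{10753077307}{38807}$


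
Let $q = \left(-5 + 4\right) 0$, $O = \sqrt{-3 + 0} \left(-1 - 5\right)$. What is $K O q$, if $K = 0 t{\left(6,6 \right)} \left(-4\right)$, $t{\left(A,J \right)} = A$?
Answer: $0$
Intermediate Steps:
$O = - 6 i \sqrt{3}$ ($O = \sqrt{-3} \left(-6\right) = i \sqrt{3} \left(-6\right) = - 6 i \sqrt{3} \approx - 10.392 i$)
$K = 0$ ($K = 0 \cdot 6 \left(-4\right) = 0 \left(-4\right) = 0$)
$q = 0$ ($q = \left(-1\right) 0 = 0$)
$K O q = 0 \left(- 6 i \sqrt{3}\right) 0 = 0 \cdot 0 = 0$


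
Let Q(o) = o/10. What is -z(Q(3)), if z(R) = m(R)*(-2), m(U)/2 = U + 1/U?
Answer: 218/15 ≈ 14.533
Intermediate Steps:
Q(o) = o/10 (Q(o) = o*(1/10) = o/10)
m(U) = 2*U + 2/U (m(U) = 2*(U + 1/U) = 2*U + 2/U)
z(R) = -4*R - 4/R (z(R) = (2*R + 2/R)*(-2) = -4*R - 4/R)
-z(Q(3)) = -(-2*3/5 - 4/((1/10)*3)) = -(-4*3/10 - 4/3/10) = -(-6/5 - 4*10/3) = -(-6/5 - 40/3) = -1*(-218/15) = 218/15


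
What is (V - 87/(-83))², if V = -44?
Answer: 12709225/6889 ≈ 1844.9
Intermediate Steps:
(V - 87/(-83))² = (-44 - 87/(-83))² = (-44 - 87*(-1/83))² = (-44 + 87/83)² = (-3565/83)² = 12709225/6889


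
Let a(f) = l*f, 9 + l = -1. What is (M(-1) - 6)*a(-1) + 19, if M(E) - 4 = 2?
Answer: 19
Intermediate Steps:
l = -10 (l = -9 - 1 = -10)
M(E) = 6 (M(E) = 4 + 2 = 6)
a(f) = -10*f
(M(-1) - 6)*a(-1) + 19 = (6 - 6)*(-10*(-1)) + 19 = 0*10 + 19 = 0 + 19 = 19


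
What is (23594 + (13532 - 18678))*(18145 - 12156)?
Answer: 110485072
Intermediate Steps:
(23594 + (13532 - 18678))*(18145 - 12156) = (23594 - 5146)*5989 = 18448*5989 = 110485072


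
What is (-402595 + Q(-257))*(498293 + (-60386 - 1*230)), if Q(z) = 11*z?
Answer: -177443884694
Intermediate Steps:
(-402595 + Q(-257))*(498293 + (-60386 - 1*230)) = (-402595 + 11*(-257))*(498293 + (-60386 - 1*230)) = (-402595 - 2827)*(498293 + (-60386 - 230)) = -405422*(498293 - 60616) = -405422*437677 = -177443884694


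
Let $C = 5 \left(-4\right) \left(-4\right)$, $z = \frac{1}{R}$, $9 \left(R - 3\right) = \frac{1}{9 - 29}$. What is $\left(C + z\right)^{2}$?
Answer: $\frac{1874890000}{290521} \approx 6453.5$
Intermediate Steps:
$R = \frac{539}{180}$ ($R = 3 + \frac{1}{9 \left(9 - 29\right)} = 3 + \frac{1}{9 \left(-20\right)} = 3 + \frac{1}{9} \left(- \frac{1}{20}\right) = 3 - \frac{1}{180} = \frac{539}{180} \approx 2.9944$)
$z = \frac{180}{539}$ ($z = \frac{1}{\frac{539}{180}} = \frac{180}{539} \approx 0.33395$)
$C = 80$ ($C = \left(-20\right) \left(-4\right) = 80$)
$\left(C + z\right)^{2} = \left(80 + \frac{180}{539}\right)^{2} = \left(\frac{43300}{539}\right)^{2} = \frac{1874890000}{290521}$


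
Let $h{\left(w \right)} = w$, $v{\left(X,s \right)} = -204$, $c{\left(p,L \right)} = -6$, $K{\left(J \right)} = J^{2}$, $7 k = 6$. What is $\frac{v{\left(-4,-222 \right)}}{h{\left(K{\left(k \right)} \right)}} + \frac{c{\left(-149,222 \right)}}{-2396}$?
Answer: $- \frac{997925}{3594} \approx -277.66$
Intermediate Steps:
$k = \frac{6}{7}$ ($k = \frac{1}{7} \cdot 6 = \frac{6}{7} \approx 0.85714$)
$\frac{v{\left(-4,-222 \right)}}{h{\left(K{\left(k \right)} \right)}} + \frac{c{\left(-149,222 \right)}}{-2396} = - \frac{204}{\left(\frac{6}{7}\right)^{2}} - \frac{6}{-2396} = - \frac{204}{\frac{36}{49}} - - \frac{3}{1198} = \left(-204\right) \frac{49}{36} + \frac{3}{1198} = - \frac{833}{3} + \frac{3}{1198} = - \frac{997925}{3594}$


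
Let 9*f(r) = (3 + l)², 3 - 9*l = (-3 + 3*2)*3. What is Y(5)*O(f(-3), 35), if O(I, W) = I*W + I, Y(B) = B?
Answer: 980/9 ≈ 108.89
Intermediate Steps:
l = -⅔ (l = ⅓ - (-3 + 3*2)*3/9 = ⅓ - (-3 + 6)*3/9 = ⅓ - 3/3 = ⅓ - ⅑*9 = ⅓ - 1 = -⅔ ≈ -0.66667)
f(r) = 49/81 (f(r) = (3 - ⅔)²/9 = (7/3)²/9 = (⅑)*(49/9) = 49/81)
O(I, W) = I + I*W
Y(5)*O(f(-3), 35) = 5*(49*(1 + 35)/81) = 5*((49/81)*36) = 5*(196/9) = 980/9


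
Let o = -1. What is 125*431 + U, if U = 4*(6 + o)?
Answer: 53895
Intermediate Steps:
U = 20 (U = 4*(6 - 1) = 4*5 = 20)
125*431 + U = 125*431 + 20 = 53875 + 20 = 53895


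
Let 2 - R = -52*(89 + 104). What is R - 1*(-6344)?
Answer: 16382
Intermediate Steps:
R = 10038 (R = 2 - (-52)*(89 + 104) = 2 - (-52)*193 = 2 - 1*(-10036) = 2 + 10036 = 10038)
R - 1*(-6344) = 10038 - 1*(-6344) = 10038 + 6344 = 16382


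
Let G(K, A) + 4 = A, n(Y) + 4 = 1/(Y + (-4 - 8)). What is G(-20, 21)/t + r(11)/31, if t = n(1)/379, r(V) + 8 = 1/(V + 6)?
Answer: -37356146/23715 ≈ -1575.2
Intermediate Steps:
n(Y) = -4 + 1/(-12 + Y) (n(Y) = -4 + 1/(Y + (-4 - 8)) = -4 + 1/(Y - 12) = -4 + 1/(-12 + Y))
G(K, A) = -4 + A
r(V) = -8 + 1/(6 + V) (r(V) = -8 + 1/(V + 6) = -8 + 1/(6 + V))
t = -45/4169 (t = ((49 - 4*1)/(-12 + 1))/379 = ((49 - 4)/(-11))*(1/379) = -1/11*45*(1/379) = -45/11*1/379 = -45/4169 ≈ -0.010794)
G(-20, 21)/t + r(11)/31 = (-4 + 21)/(-45/4169) + ((-47 - 8*11)/(6 + 11))/31 = 17*(-4169/45) + ((-47 - 88)/17)*(1/31) = -70873/45 + ((1/17)*(-135))*(1/31) = -70873/45 - 135/17*1/31 = -70873/45 - 135/527 = -37356146/23715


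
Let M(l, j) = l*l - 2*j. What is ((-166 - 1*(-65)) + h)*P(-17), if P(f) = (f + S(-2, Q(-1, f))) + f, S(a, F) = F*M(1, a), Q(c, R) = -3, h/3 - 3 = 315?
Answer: -41797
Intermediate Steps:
h = 954 (h = 9 + 3*315 = 9 + 945 = 954)
M(l, j) = l**2 - 2*j
S(a, F) = F*(1 - 2*a) (S(a, F) = F*(1**2 - 2*a) = F*(1 - 2*a))
P(f) = -15 + 2*f (P(f) = (f - 3*(1 - 2*(-2))) + f = (f - 3*(1 + 4)) + f = (f - 3*5) + f = (f - 15) + f = (-15 + f) + f = -15 + 2*f)
((-166 - 1*(-65)) + h)*P(-17) = ((-166 - 1*(-65)) + 954)*(-15 + 2*(-17)) = ((-166 + 65) + 954)*(-15 - 34) = (-101 + 954)*(-49) = 853*(-49) = -41797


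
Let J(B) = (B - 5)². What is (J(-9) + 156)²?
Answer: 123904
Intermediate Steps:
J(B) = (-5 + B)²
(J(-9) + 156)² = ((-5 - 9)² + 156)² = ((-14)² + 156)² = (196 + 156)² = 352² = 123904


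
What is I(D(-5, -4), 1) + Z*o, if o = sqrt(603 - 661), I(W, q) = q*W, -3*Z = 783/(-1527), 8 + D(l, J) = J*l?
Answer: 12 + 87*I*sqrt(58)/509 ≈ 12.0 + 1.3017*I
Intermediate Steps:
D(l, J) = -8 + J*l
Z = 87/509 (Z = -261/(-1527) = -261*(-1)/1527 = -1/3*(-261/509) = 87/509 ≈ 0.17092)
I(W, q) = W*q
o = I*sqrt(58) (o = sqrt(-58) = I*sqrt(58) ≈ 7.6158*I)
I(D(-5, -4), 1) + Z*o = (-8 - 4*(-5))*1 + 87*(I*sqrt(58))/509 = (-8 + 20)*1 + 87*I*sqrt(58)/509 = 12*1 + 87*I*sqrt(58)/509 = 12 + 87*I*sqrt(58)/509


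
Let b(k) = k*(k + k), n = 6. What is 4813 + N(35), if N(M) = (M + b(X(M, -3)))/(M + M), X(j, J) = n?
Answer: 337017/70 ≈ 4814.5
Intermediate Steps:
X(j, J) = 6
b(k) = 2*k² (b(k) = k*(2*k) = 2*k²)
N(M) = (72 + M)/(2*M) (N(M) = (M + 2*6²)/(M + M) = (M + 2*36)/((2*M)) = (M + 72)*(1/(2*M)) = (72 + M)*(1/(2*M)) = (72 + M)/(2*M))
4813 + N(35) = 4813 + (½)*(72 + 35)/35 = 4813 + (½)*(1/35)*107 = 4813 + 107/70 = 337017/70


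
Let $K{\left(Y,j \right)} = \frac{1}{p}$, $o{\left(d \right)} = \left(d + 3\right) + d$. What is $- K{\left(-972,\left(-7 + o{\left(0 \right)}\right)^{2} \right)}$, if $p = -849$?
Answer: $\frac{1}{849} \approx 0.0011779$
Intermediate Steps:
$o{\left(d \right)} = 3 + 2 d$ ($o{\left(d \right)} = \left(3 + d\right) + d = 3 + 2 d$)
$K{\left(Y,j \right)} = - \frac{1}{849}$ ($K{\left(Y,j \right)} = \frac{1}{-849} = - \frac{1}{849}$)
$- K{\left(-972,\left(-7 + o{\left(0 \right)}\right)^{2} \right)} = \left(-1\right) \left(- \frac{1}{849}\right) = \frac{1}{849}$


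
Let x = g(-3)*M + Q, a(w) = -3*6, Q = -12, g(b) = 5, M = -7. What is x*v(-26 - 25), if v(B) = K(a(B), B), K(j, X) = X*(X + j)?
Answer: -165393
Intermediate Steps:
a(w) = -18
v(B) = B*(-18 + B) (v(B) = B*(B - 18) = B*(-18 + B))
x = -47 (x = 5*(-7) - 12 = -35 - 12 = -47)
x*v(-26 - 25) = -47*(-26 - 25)*(-18 + (-26 - 25)) = -(-2397)*(-18 - 51) = -(-2397)*(-69) = -47*3519 = -165393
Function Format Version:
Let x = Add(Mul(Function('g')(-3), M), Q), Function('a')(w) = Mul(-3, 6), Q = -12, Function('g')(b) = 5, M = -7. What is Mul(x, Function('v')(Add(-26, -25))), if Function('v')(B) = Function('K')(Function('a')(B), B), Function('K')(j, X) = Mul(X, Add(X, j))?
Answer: -165393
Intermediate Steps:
Function('a')(w) = -18
Function('v')(B) = Mul(B, Add(-18, B)) (Function('v')(B) = Mul(B, Add(B, -18)) = Mul(B, Add(-18, B)))
x = -47 (x = Add(Mul(5, -7), -12) = Add(-35, -12) = -47)
Mul(x, Function('v')(Add(-26, -25))) = Mul(-47, Mul(Add(-26, -25), Add(-18, Add(-26, -25)))) = Mul(-47, Mul(-51, Add(-18, -51))) = Mul(-47, Mul(-51, -69)) = Mul(-47, 3519) = -165393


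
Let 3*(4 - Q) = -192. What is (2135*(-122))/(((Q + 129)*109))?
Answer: -260470/21473 ≈ -12.130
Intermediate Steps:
Q = 68 (Q = 4 - 1/3*(-192) = 4 + 64 = 68)
(2135*(-122))/(((Q + 129)*109)) = (2135*(-122))/(((68 + 129)*109)) = -260470/(197*109) = -260470/21473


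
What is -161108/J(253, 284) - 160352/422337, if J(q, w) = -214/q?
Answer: 8607279320930/45190059 ≈ 1.9047e+5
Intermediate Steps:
-161108/J(253, 284) - 160352/422337 = -161108/((-214/253)) - 160352/422337 = -161108/((-214*1/253)) - 160352*1/422337 = -161108/(-214/253) - 160352/422337 = -161108*(-253/214) - 160352/422337 = 20380162/107 - 160352/422337 = 8607279320930/45190059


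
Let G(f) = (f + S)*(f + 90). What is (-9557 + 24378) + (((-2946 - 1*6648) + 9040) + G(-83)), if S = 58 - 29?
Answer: 13889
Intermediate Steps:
S = 29
G(f) = (29 + f)*(90 + f) (G(f) = (f + 29)*(f + 90) = (29 + f)*(90 + f))
(-9557 + 24378) + (((-2946 - 1*6648) + 9040) + G(-83)) = (-9557 + 24378) + (((-2946 - 1*6648) + 9040) + (2610 + (-83)² + 119*(-83))) = 14821 + (((-2946 - 6648) + 9040) + (2610 + 6889 - 9877)) = 14821 + ((-9594 + 9040) - 378) = 14821 + (-554 - 378) = 14821 - 932 = 13889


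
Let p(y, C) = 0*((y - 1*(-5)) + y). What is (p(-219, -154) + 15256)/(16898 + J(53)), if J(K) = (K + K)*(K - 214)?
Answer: -1907/21 ≈ -90.810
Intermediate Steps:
J(K) = 2*K*(-214 + K) (J(K) = (2*K)*(-214 + K) = 2*K*(-214 + K))
p(y, C) = 0 (p(y, C) = 0*((y + 5) + y) = 0*((5 + y) + y) = 0*(5 + 2*y) = 0)
(p(-219, -154) + 15256)/(16898 + J(53)) = (0 + 15256)/(16898 + 2*53*(-214 + 53)) = 15256/(16898 + 2*53*(-161)) = 15256/(16898 - 17066) = 15256/(-168) = 15256*(-1/168) = -1907/21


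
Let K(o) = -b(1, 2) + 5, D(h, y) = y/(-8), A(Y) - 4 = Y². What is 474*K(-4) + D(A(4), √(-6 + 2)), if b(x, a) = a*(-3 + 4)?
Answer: 1422 - I/4 ≈ 1422.0 - 0.25*I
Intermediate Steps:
b(x, a) = a (b(x, a) = a*1 = a)
A(Y) = 4 + Y²
D(h, y) = -y/8 (D(h, y) = y*(-⅛) = -y/8)
K(o) = 3 (K(o) = -1*2 + 5 = -2 + 5 = 3)
474*K(-4) + D(A(4), √(-6 + 2)) = 474*3 - √(-6 + 2)/8 = 1422 - I/4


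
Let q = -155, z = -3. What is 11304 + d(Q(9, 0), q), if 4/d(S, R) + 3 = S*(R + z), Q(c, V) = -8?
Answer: 14254348/1261 ≈ 11304.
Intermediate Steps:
d(S, R) = 4/(-3 + S*(-3 + R)) (d(S, R) = 4/(-3 + S*(R - 3)) = 4/(-3 + S*(-3 + R)))
11304 + d(Q(9, 0), q) = 11304 + 4/(-3 - 3*(-8) - 155*(-8)) = 11304 + 4/(-3 + 24 + 1240) = 11304 + 4/1261 = 14254348/1261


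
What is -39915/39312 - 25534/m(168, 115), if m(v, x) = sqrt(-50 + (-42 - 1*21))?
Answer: -4435/4368 + 25534*I*sqrt(113)/113 ≈ -1.0153 + 2402.0*I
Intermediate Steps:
m(v, x) = I*sqrt(113) (m(v, x) = sqrt(-50 + (-42 - 21)) = sqrt(-50 - 63) = sqrt(-113) = I*sqrt(113))
-39915/39312 - 25534/m(168, 115) = -39915/39312 - 25534*(-I*sqrt(113)/113) = -39915*1/39312 - (-25534)*I*sqrt(113)/113 = -4435/4368 + 25534*I*sqrt(113)/113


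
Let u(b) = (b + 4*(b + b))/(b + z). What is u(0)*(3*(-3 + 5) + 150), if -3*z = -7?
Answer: 0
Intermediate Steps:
z = 7/3 (z = -⅓*(-7) = 7/3 ≈ 2.3333)
u(b) = 9*b/(7/3 + b) (u(b) = (b + 4*(b + b))/(b + 7/3) = (b + 4*(2*b))/(7/3 + b) = (b + 8*b)/(7/3 + b) = (9*b)/(7/3 + b) = 9*b/(7/3 + b))
u(0)*(3*(-3 + 5) + 150) = (27*0/(7 + 3*0))*(3*(-3 + 5) + 150) = (27*0/(7 + 0))*(3*2 + 150) = (27*0/7)*(6 + 150) = (27*0*(⅐))*156 = 0*156 = 0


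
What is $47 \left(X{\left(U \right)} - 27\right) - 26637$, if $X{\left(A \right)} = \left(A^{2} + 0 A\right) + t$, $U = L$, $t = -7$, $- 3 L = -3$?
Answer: $-28188$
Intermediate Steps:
$L = 1$ ($L = \left(- \frac{1}{3}\right) \left(-3\right) = 1$)
$U = 1$
$X{\left(A \right)} = -7 + A^{2}$ ($X{\left(A \right)} = \left(A^{2} + 0 A\right) - 7 = \left(A^{2} + 0\right) - 7 = A^{2} - 7 = -7 + A^{2}$)
$47 \left(X{\left(U \right)} - 27\right) - 26637 = 47 \left(\left(-7 + 1^{2}\right) - 27\right) - 26637 = 47 \left(\left(-7 + 1\right) - 27\right) - 26637 = 47 \left(-6 - 27\right) - 26637 = 47 \left(-33\right) - 26637 = -1551 - 26637 = -28188$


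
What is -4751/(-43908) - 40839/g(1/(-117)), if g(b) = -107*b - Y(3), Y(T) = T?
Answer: 26225092531/1339194 ≈ 19583.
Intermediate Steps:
g(b) = -3 - 107*b (g(b) = -107*b - 1*3 = -107*b - 3 = -3 - 107*b)
-4751/(-43908) - 40839/g(1/(-117)) = -4751/(-43908) - 40839/(-3 - 107/(-117)) = -4751*(-1/43908) - 40839/(-3 - 107*(-1/117)) = 4751/43908 - 40839/(-3 + 107/117) = 4751/43908 - 40839/(-244/117) = 4751/43908 - 40839*(-117/244) = 4751/43908 + 4778163/244 = 26225092531/1339194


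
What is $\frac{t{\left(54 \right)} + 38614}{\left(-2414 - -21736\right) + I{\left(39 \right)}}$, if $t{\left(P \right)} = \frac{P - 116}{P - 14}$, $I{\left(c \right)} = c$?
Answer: $\frac{772249}{387220} \approx 1.9943$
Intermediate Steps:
$t{\left(P \right)} = \frac{-116 + P}{-14 + P}$
$\frac{t{\left(54 \right)} + 38614}{\left(-2414 - -21736\right) + I{\left(39 \right)}} = \frac{\frac{-116 + 54}{-14 + 54} + 38614}{\left(-2414 - -21736\right) + 39} = \frac{\frac{1}{40} \left(-62\right) + 38614}{\left(-2414 + 21736\right) + 39} = \frac{\frac{1}{40} \left(-62\right) + 38614}{19322 + 39} = \frac{- \frac{31}{20} + 38614}{19361} = \frac{772249}{20} \cdot \frac{1}{19361} = \frac{772249}{387220}$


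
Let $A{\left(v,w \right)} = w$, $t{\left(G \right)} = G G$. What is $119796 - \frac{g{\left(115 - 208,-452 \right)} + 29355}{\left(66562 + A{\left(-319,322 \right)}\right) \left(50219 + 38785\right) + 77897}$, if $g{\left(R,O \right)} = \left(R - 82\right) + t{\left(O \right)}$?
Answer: $\frac{713148155354184}{5953021433} \approx 1.198 \cdot 10^{5}$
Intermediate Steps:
$t{\left(G \right)} = G^{2}$
$g{\left(R,O \right)} = -82 + R + O^{2}$ ($g{\left(R,O \right)} = \left(R - 82\right) + O^{2} = \left(-82 + R\right) + O^{2} = -82 + R + O^{2}$)
$119796 - \frac{g{\left(115 - 208,-452 \right)} + 29355}{\left(66562 + A{\left(-319,322 \right)}\right) \left(50219 + 38785\right) + 77897} = 119796 - \frac{\left(-82 + \left(115 - 208\right) + \left(-452\right)^{2}\right) + 29355}{\left(66562 + 322\right) \left(50219 + 38785\right) + 77897} = 119796 - \frac{\left(-82 - 93 + 204304\right) + 29355}{66884 \cdot 89004 + 77897} = 119796 - \frac{204129 + 29355}{5952943536 + 77897} = 119796 - \frac{233484}{5953021433} = \frac{713148155354184}{5953021433}$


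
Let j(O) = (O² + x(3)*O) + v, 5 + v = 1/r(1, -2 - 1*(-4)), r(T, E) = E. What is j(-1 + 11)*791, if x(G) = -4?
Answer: 87801/2 ≈ 43901.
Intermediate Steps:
v = -9/2 (v = -5 + 1/(-2 - 1*(-4)) = -5 + 1/(-2 + 4) = -5 + 1/2 = -5 + ½ = -9/2 ≈ -4.5000)
j(O) = -9/2 + O² - 4*O (j(O) = (O² - 4*O) - 9/2 = -9/2 + O² - 4*O)
j(-1 + 11)*791 = (-9/2 + (-1 + 11)² - 4*(-1 + 11))*791 = (-9/2 + 10² - 4*10)*791 = (-9/2 + 100 - 40)*791 = (111/2)*791 = 87801/2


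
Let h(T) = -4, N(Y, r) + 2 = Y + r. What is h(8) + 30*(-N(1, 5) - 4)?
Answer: -244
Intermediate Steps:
N(Y, r) = -2 + Y + r (N(Y, r) = -2 + (Y + r) = -2 + Y + r)
h(8) + 30*(-N(1, 5) - 4) = -4 + 30*(-(-2 + 1 + 5) - 4) = -4 + 30*(-1*4 - 4) = -4 + 30*(-4 - 4) = -4 + 30*(-8) = -4 - 240 = -244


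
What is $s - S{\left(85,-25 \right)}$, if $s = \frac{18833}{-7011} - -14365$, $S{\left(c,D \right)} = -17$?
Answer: $\frac{100813369}{7011} \approx 14379.0$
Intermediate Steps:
$s = \frac{100694182}{7011}$ ($s = 18833 \left(- \frac{1}{7011}\right) + 14365 = - \frac{18833}{7011} + 14365 = \frac{100694182}{7011} \approx 14362.0$)
$s - S{\left(85,-25 \right)} = \frac{100694182}{7011} - -17 = \frac{100694182}{7011} + 17 = \frac{100813369}{7011}$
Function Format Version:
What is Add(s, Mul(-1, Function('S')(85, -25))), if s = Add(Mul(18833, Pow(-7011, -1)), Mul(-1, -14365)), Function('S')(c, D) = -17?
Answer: Rational(100813369, 7011) ≈ 14379.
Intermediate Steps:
s = Rational(100694182, 7011) (s = Add(Mul(18833, Rational(-1, 7011)), 14365) = Add(Rational(-18833, 7011), 14365) = Rational(100694182, 7011) ≈ 14362.)
Add(s, Mul(-1, Function('S')(85, -25))) = Add(Rational(100694182, 7011), Mul(-1, -17)) = Add(Rational(100694182, 7011), 17) = Rational(100813369, 7011)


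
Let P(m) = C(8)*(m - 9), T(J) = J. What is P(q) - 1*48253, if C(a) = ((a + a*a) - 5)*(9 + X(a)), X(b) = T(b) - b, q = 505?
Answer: 250835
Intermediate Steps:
X(b) = 0 (X(b) = b - b = 0)
C(a) = -45 + 9*a + 9*a² (C(a) = ((a + a*a) - 5)*(9 + 0) = ((a + a²) - 5)*9 = (-5 + a + a²)*9 = -45 + 9*a + 9*a²)
P(m) = -5427 + 603*m (P(m) = (-45 + 9*8 + 9*8²)*(m - 9) = (-45 + 72 + 9*64)*(-9 + m) = (-45 + 72 + 576)*(-9 + m) = 603*(-9 + m) = -5427 + 603*m)
P(q) - 1*48253 = (-5427 + 603*505) - 1*48253 = (-5427 + 304515) - 48253 = 299088 - 48253 = 250835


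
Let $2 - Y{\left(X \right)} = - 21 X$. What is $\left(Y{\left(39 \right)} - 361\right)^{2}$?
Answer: $211600$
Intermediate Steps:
$Y{\left(X \right)} = 2 + 21 X$ ($Y{\left(X \right)} = 2 - - 21 X = 2 + 21 X$)
$\left(Y{\left(39 \right)} - 361\right)^{2} = \left(\left(2 + 21 \cdot 39\right) - 361\right)^{2} = \left(\left(2 + 819\right) - 361\right)^{2} = \left(821 - 361\right)^{2} = 460^{2} = 211600$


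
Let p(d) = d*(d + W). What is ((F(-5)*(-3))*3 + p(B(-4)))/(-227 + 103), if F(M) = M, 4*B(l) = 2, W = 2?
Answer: -185/496 ≈ -0.37298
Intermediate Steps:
B(l) = ½ (B(l) = (¼)*2 = ½)
p(d) = d*(2 + d) (p(d) = d*(d + 2) = d*(2 + d))
((F(-5)*(-3))*3 + p(B(-4)))/(-227 + 103) = (-5*(-3)*3 + (2 + ½)/2)/(-227 + 103) = (15*3 + (½)*(5/2))/(-124) = (45 + 5/4)*(-1/124) = (185/4)*(-1/124) = -185/496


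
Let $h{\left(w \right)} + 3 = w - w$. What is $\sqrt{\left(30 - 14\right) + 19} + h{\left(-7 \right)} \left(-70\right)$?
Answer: $210 + \sqrt{35} \approx 215.92$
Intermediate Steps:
$h{\left(w \right)} = -3$ ($h{\left(w \right)} = -3 + \left(w - w\right) = -3 + 0 = -3$)
$\sqrt{\left(30 - 14\right) + 19} + h{\left(-7 \right)} \left(-70\right) = \sqrt{\left(30 - 14\right) + 19} - -210 = \sqrt{16 + 19} + 210 = \sqrt{35} + 210 = 210 + \sqrt{35}$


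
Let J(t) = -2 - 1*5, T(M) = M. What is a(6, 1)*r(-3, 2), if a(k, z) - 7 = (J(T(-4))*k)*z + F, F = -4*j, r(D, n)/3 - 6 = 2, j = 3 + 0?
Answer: -1128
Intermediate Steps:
j = 3
r(D, n) = 24 (r(D, n) = 18 + 3*2 = 18 + 6 = 24)
J(t) = -7 (J(t) = -2 - 5 = -7)
F = -12 (F = -4*3 = -12)
a(k, z) = -5 - 7*k*z (a(k, z) = 7 + ((-7*k)*z - 12) = 7 + (-7*k*z - 12) = 7 + (-12 - 7*k*z) = -5 - 7*k*z)
a(6, 1)*r(-3, 2) = (-5 - 7*6*1)*24 = (-5 - 42)*24 = -47*24 = -1128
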